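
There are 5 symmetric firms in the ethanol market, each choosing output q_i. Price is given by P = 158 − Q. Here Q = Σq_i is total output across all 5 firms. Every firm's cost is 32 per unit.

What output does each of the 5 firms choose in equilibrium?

A representative firm's profit is π_i = q_i(158 − Q) − 32q_i, with Q = q_i + Σ_{j≠i} q_j.
First-order condition: 126 − 2q_i − Σ_{j≠i} q_j = 0.
In a symmetric equilibrium every firm chooses the same q, so Σ_{j≠i} q_j = 4q. The condition becomes 126 − 6q = 0, giving q = 126/6 = 21.

21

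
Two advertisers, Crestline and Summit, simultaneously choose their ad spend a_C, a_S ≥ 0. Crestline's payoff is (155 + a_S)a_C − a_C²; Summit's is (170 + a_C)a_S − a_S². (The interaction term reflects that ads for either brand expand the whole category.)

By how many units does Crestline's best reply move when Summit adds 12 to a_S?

Expanding Crestline's payoff: 155a_C + a_Sa_C − a_C².
∂π/∂a_C = 155 + a_S − 2a_C = 0, so a_C = 77.5 + 0.5a_S.
The reaction-function slope is 0.5, so a 12-unit rise in a_S moves a_C by 0.5 × 12 = 6. Crestline's best response rises — the actions are strategic complements.

6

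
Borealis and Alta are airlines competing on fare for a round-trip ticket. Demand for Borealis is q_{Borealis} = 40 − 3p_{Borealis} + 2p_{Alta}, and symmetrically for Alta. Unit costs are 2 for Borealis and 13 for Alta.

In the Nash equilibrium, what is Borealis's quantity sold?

Borealis's profit: π = (p_{Borealis} − 2)(40 − 3p_{Borealis} + 2p_{Alta}).
∂π/∂p_{Borealis} = 46 − 6p_{Borealis} + 2p_{Alta} = 0 ⇒ p_{Borealis} = 23/3 + (1/3)p_{Alta}.
Similarly p_{Alta} = 79/6 + (1/3)p_{Borealis}.
Solving the two reaction functions simultaneously: (1 − (1/3)(1/3))p_{Borealis} = 23/3 + (1/3)·(79/6), so (8/9)p_{Borealis} = 217/18 and p_{Borealis} = 13.5625.
Then p_{Alta} = 79/6 + (1/3)·13.5625 = 17.6875.
q_{Borealis} = 40 − 3·13.5625 + 2·17.6875 = 34.6875.

34.6875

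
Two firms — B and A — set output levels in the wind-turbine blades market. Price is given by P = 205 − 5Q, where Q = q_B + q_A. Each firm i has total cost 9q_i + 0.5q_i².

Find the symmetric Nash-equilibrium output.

Firm B's profit: π = q_B(205 − 5(q_B + q_A)) − 9q_B − 0.5q_B².
∂π/∂q_B = 196 − 11q_B − 5q_A = 0, so q_B = 196/11 − (5/11)q_A.
The game is symmetric, so in equilibrium q_A = q_B: the reaction function gives (16/11)q_B = 196/11, hence q_B = 12.25.

12.25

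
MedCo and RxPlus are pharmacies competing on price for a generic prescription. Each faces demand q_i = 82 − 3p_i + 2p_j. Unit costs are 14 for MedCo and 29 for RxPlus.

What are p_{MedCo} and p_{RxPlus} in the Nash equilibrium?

33.8125, 39.4375

MedCo's profit: π = (p_{MedCo} − 14)(82 − 3p_{MedCo} + 2p_{RxPlus}).
∂π/∂p_{MedCo} = 124 − 6p_{MedCo} + 2p_{RxPlus} = 0 ⇒ p_{MedCo} = 62/3 + (1/3)p_{RxPlus}.
Similarly p_{RxPlus} = 169/6 + (1/3)p_{MedCo}.
Plugging p_{RxPlus} into MedCo's best response: p_{MedCo} = 62/3 + (1/3)(169/6 + (1/3)p_{MedCo}) ⇒ (8/9)p_{MedCo} = 541/18, so p_{MedCo} = 33.8125.
Then p_{RxPlus} = 169/6 + (1/3)·33.8125 = 39.4375.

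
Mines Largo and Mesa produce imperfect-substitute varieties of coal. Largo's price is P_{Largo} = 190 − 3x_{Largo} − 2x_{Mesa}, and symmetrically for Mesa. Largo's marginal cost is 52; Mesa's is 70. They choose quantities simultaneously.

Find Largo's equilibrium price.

107.125

Mine Largo's profit: π = x_{Largo}(190 − 3x_{Largo} − 2x_{Mesa}) − 52x_{Largo}.
∂π/∂x_{Largo} = 138 − 6x_{Largo} − 2x_{Mesa} = 0 ⇒ x_{Largo} = 23 − (1/3)x_{Mesa}.
Similarly x_{Mesa} = 20 − (1/3)x_{Largo}.
Solving the two reaction functions simultaneously: (1 − (−1/3)(−1/3))x_{Largo} = 23 − (1/3)·20, so (8/9)x_{Largo} = 49/3 and x_{Largo} = 18.375.
Then x_{Mesa} = 20 − (1/3)·18.375 = 13.875.
P_{Largo} = 190 − 3·18.375 − 2·13.875 = 107.125.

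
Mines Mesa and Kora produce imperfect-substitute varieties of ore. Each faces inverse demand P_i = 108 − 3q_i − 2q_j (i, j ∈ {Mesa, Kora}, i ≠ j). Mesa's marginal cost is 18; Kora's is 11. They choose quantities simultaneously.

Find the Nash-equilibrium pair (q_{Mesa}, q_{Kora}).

Mine Mesa's profit: π = q_{Mesa}(108 − 3q_{Mesa} − 2q_{Kora}) − 18q_{Mesa}.
∂π/∂q_{Mesa} = 90 − 6q_{Mesa} − 2q_{Kora} = 0 ⇒ q_{Mesa} = 15 − (1/3)q_{Kora}.
Similarly q_{Kora} = 97/6 − (1/3)q_{Mesa}.
Plugging q_{Kora} into Mesa's best response: q_{Mesa} = 15 − (1/3)(97/6 − (1/3)q_{Mesa}) ⇒ (8/9)q_{Mesa} = 173/18, so q_{Mesa} = 10.8125.
Then q_{Kora} = 97/6 − (1/3)·10.8125 = 12.5625.

10.8125, 12.5625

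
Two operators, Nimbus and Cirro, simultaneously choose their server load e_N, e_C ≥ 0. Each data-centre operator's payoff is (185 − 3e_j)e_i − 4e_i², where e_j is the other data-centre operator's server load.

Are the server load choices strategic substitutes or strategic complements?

Nimbus's payoff is (185 − 3e_C)e_N − 4e_N².
∂π/∂e_N = 185 − 3e_C − 8e_N = 0, so e_N = 23.125 − 0.375e_C.
The best-response slope de_N/de_C = −0.375 < 0: the reaction function is downward-sloping, so the choices are strategic substitutes.

strategic substitutes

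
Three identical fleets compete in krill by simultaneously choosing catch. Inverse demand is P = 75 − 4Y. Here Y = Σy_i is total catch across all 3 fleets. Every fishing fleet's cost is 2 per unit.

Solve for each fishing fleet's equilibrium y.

A representative fishing fleet's profit is π_i = y_i(75 − 4Y) − 2y_i, with Y = y_i + Σ_{j≠i} y_j.
First-order condition: 73 − 8y_i − 4Σ_{j≠i} y_j = 0.
In a symmetric equilibrium every fishing fleet chooses the same y, so Σ_{j≠i} y_j = 2y. The condition becomes 73 − 16y = 0, giving y = 73/16 = 4.5625.

4.5625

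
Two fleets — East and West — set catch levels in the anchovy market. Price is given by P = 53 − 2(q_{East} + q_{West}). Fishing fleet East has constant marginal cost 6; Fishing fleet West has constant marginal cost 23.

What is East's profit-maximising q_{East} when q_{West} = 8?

Fishing fleet East's profit: π = q_{East}(53 − 2(q_{East} + q_{West})) − 6q_{East}.
∂π/∂q_{East} = 47 − 4q_{East} − 2q_{West} = 0, so q_{East} = 11.75 − 0.5q_{West}.
At q_{West} = 8: q_{East} = 11.75 − 0.5·8 = 7.75.

7.75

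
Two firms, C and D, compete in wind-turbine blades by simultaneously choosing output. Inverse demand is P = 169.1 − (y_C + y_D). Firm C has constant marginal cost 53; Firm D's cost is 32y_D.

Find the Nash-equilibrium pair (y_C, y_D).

Firm C's profit: π = y_C(169.1 − (y_C + y_D)) − 53y_C.
∂π/∂y_C = 116.1 − 2y_C − y_D = 0, so y_C = 58.05 − 0.5y_D.
By the same steps for D: y_D = 68.55 − 0.5y_C.
Solving the two reaction functions simultaneously: (1 − (−0.5)(−0.5))y_C = 58.05 − 0.5·68.55, so 0.75y_C = 23.775 and y_C = 31.7.
Then y_D = 68.55 − 0.5·31.7 = 52.7.

31.7, 52.7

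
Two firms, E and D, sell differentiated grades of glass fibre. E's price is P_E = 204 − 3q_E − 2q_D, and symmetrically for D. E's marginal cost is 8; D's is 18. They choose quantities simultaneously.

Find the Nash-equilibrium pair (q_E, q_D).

Firm E's profit: π = q_E(204 − 3q_E − 2q_D) − 8q_E.
∂π/∂q_E = 196 − 6q_E − 2q_D = 0 ⇒ q_E = 98/3 − (1/3)q_D.
Similarly q_D = 31 − (1/3)q_E.
Plugging q_D into E's best response: q_E = 98/3 − (1/3)(31 − (1/3)q_E) ⇒ (8/9)q_E = 67/3, so q_E = 25.125.
Then q_D = 31 − (1/3)·25.125 = 22.625.

25.125, 22.625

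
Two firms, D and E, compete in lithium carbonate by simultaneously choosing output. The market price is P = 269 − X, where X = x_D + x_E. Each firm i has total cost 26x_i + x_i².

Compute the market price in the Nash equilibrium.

Firm D's profit: π = x_D(269 − (x_D + x_E)) − 26x_D − x_D².
∂π/∂x_D = 243 − 4x_D − x_E = 0, so x_D = 60.75 − 0.25x_E.
By symmetry x_E = x_D; substituting into the reaction function, 1.25x_D = 60.75 and x_D = 48.6.
Equilibrium price: P = 269 − 97.2 = 171.8.

171.8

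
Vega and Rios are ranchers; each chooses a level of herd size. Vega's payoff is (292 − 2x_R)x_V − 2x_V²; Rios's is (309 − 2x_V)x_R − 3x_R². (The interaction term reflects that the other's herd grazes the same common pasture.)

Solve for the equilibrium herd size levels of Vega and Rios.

Expanding Vega's payoff: 292x_V − 2x_Rx_V − 2x_V².
∂π/∂x_V = 292 − 2x_R − 4x_V = 0, so x_V = 73 − 0.5x_R.
Likewise for Rios: x_R = 51.5 − (1/3)x_V.
Solving the two reaction functions simultaneously: (1 − (−0.5)(−1/3))x_V = 73 − 0.5·51.5, so (5/6)x_V = 47.25 and x_V = 56.7.
Then x_R = 51.5 − (1/3)·56.7 = 32.6.

56.7, 32.6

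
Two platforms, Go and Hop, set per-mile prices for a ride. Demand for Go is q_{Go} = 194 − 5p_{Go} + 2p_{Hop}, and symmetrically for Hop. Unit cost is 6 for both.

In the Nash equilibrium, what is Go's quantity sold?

110

Go's profit: π = (p_{Go} − 6)(194 − 5p_{Go} + 2p_{Hop}).
∂π/∂p_{Go} = 224 − 10p_{Go} + 2p_{Hop} = 0 ⇒ p_{Go} = 22.4 + 0.2p_{Hop}.
Setting p_{Go} = p_{Hop} in the reaction function: p_{Go} = 22.4 + 0.2p_{Go}, so p_{Go} = 22.4 / 0.8 = 28.
q_{Go} = 194 − 5·28 + 2·28 = 110.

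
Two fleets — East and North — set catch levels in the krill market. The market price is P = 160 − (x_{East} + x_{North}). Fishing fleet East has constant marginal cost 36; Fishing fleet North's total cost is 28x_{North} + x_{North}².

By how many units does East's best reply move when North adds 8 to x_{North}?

Fishing fleet East's profit: π = x_{East}(160 − (x_{East} + x_{North})) − 36x_{East}.
∂π/∂x_{East} = 124 − 2x_{East} − x_{North} = 0, so x_{East} = 62 − 0.5x_{North}.
The reaction-function slope is −0.5, so an 8-unit rise in x_{North} moves x_{East} by −0.5 × 8 = −4. East's best response falls — the actions are strategic substitutes.

-4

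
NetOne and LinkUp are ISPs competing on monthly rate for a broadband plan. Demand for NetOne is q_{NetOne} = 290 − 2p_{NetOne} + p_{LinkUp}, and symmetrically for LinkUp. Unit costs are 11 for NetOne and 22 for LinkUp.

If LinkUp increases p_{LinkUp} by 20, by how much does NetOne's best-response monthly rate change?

NetOne's profit: π = (p_{NetOne} − 11)(290 − 2p_{NetOne} + p_{LinkUp}).
∂π/∂p_{NetOne} = 312 − 4p_{NetOne} + p_{LinkUp} = 0 ⇒ p_{NetOne} = 78 + 0.25p_{LinkUp}.
The reaction-function slope is 0.25, so a 20-unit rise in p_{LinkUp} moves p_{NetOne} by 0.25 × 20 = 5. NetOne's best response rises — the actions are strategic complements.

5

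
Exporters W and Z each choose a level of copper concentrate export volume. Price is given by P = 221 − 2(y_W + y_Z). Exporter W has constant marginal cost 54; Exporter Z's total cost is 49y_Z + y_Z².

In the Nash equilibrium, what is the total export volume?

50.6

Exporter W's profit: π = y_W(221 − 2(y_W + y_Z)) − 54y_W.
∂π/∂y_W = 167 − 4y_W − 2y_Z = 0, so y_W = 41.75 − 0.5y_Z.
For Z: ∂π/∂y_Z = 172 − 6y_Z − 2y_W = 0 ⇒ y_Z = 86/3 − (1/3)y_W.
Solving the two reaction functions simultaneously: (1 − (−0.5)(−1/3))y_W = 41.75 − 0.5·(86/3), so (5/6)y_W = 329/12 and y_W = 32.9.
Then y_Z = 86/3 − (1/3)·32.9 = 17.7.
Total export volume: 32.9 + 17.7 = 50.6.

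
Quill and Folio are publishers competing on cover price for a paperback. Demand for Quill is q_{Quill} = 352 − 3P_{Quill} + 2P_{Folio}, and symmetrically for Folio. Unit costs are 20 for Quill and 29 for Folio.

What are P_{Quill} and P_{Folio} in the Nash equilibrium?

104.6875, 108.0625

Quill's profit: π = (P_{Quill} − 20)(352 − 3P_{Quill} + 2P_{Folio}).
∂π/∂P_{Quill} = 412 − 6P_{Quill} + 2P_{Folio} = 0 ⇒ P_{Quill} = 206/3 + (1/3)P_{Folio}.
Similarly P_{Folio} = 439/6 + (1/3)P_{Quill}.
Solving the two reaction functions simultaneously: (1 − (1/3)(1/3))P_{Quill} = 206/3 + (1/3)·(439/6), so (8/9)P_{Quill} = 1675/18 and P_{Quill} = 104.6875.
Then P_{Folio} = 439/6 + (1/3)·104.6875 = 108.0625.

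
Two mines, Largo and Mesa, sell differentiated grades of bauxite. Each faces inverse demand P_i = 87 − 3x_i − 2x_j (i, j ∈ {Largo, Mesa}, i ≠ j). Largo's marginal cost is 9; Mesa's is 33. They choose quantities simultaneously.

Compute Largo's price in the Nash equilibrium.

42.75

Mine Largo's profit: π = x_{Largo}(87 − 3x_{Largo} − 2x_{Mesa}) − 9x_{Largo}.
∂π/∂x_{Largo} = 78 − 6x_{Largo} − 2x_{Mesa} = 0 ⇒ x_{Largo} = 13 − (1/3)x_{Mesa}.
Similarly x_{Mesa} = 9 − (1/3)x_{Largo}.
Substituting the second reaction function into the first: x_{Largo} = 13 − (1/3)(9 − (1/3)x_{Largo}), which gives (8/9)x_{Largo} = 10 ⇒ x_{Largo} = 11.25.
Then x_{Mesa} = 9 − (1/3)·11.25 = 5.25.
P_{Largo} = 87 − 3·11.25 − 2·5.25 = 42.75.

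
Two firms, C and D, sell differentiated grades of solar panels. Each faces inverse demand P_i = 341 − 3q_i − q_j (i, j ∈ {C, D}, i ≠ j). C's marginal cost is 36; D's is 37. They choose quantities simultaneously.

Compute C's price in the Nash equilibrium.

Firm C's profit: π = q_C(341 − 3q_C − q_D) − 36q_C.
∂π/∂q_C = 305 − 6q_C − q_D = 0 ⇒ q_C = 305/6 − (1/6)q_D.
Similarly q_D = 152/3 − (1/6)q_C.
Solving the two reaction functions simultaneously: (1 − (−1/6)(−1/6))q_C = 305/6 − (1/6)·(152/3), so (35/36)q_C = 763/18 and q_C = 43.6.
Then q_D = 152/3 − (1/6)·43.6 = 43.4.
P_C = 341 − 3·43.6 − 43.4 = 166.8.

166.8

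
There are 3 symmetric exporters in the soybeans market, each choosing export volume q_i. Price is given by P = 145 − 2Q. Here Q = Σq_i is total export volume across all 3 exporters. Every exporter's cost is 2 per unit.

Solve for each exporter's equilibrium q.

A representative exporter's profit is π_i = q_i(145 − 2Q) − 2q_i, with Q = q_i + Σ_{j≠i} q_j.
First-order condition: 143 − 4q_i − 2Σ_{j≠i} q_j = 0.
With identical exporters, set every q_j = q: then 143 − 4q − 4q = 0, i.e. q = 143/8 = 17.875.

17.875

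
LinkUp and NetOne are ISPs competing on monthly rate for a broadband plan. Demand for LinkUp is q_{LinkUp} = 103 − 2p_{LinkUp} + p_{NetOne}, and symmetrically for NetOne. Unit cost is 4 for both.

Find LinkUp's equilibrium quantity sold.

LinkUp's profit: π = (p_{LinkUp} − 4)(103 − 2p_{LinkUp} + p_{NetOne}).
∂π/∂p_{LinkUp} = 111 − 4p_{LinkUp} + p_{NetOne} = 0 ⇒ p_{LinkUp} = 27.75 + 0.25p_{NetOne}.
By symmetry p_{NetOne} = p_{LinkUp}; substituting into the reaction function, 0.75p_{LinkUp} = 27.75 and p_{LinkUp} = 37.
q_{LinkUp} = 103 − 2·37 + 37 = 66.

66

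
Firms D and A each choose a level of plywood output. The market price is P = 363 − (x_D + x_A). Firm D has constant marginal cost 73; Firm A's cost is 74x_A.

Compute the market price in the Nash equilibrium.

Firm D's profit: π = x_D(363 − (x_D + x_A)) − 73x_D.
∂π/∂x_D = 290 − 2x_D − x_A = 0, so x_D = 145 − 0.5x_A.
By the same steps for A: x_A = 144.5 − 0.5x_D.
Solving the two reaction functions simultaneously: (1 − (−0.5)(−0.5))x_D = 145 − 0.5·144.5, so 0.75x_D = 72.75 and x_D = 97.
Then x_A = 144.5 − 0.5·97 = 96.
Equilibrium price: P = 363 − 193 = 170.

170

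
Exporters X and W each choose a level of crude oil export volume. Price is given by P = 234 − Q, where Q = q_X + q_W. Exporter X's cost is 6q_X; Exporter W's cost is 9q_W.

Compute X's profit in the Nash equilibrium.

5929

Exporter X's profit: π = q_X(234 − (q_X + q_W)) − 6q_X.
∂π/∂q_X = 228 − 2q_X − q_W = 0, so q_X = 114 − 0.5q_W.
By the same steps for W: q_W = 112.5 − 0.5q_X.
Plugging q_W into X's best response: q_X = 114 − 0.5(112.5 − 0.5q_X) ⇒ 0.75q_X = 57.75, so q_X = 77.
Then q_W = 112.5 − 0.5·77 = 74.
Price P = 234 − 151 = 83.
X's profit: (83 − 6)·77 = 5929.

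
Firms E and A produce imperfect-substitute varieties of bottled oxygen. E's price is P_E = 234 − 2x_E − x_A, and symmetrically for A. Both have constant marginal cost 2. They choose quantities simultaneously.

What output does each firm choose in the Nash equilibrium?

Firm E's profit: π = x_E(234 − 2x_E − x_A) − 2x_E.
∂π/∂x_E = 232 − 4x_E − x_A = 0 ⇒ x_E = 58 − 0.25x_A.
By symmetry x_A = x_E; substituting into the reaction function, 1.25x_E = 58 and x_E = 46.4.

46.4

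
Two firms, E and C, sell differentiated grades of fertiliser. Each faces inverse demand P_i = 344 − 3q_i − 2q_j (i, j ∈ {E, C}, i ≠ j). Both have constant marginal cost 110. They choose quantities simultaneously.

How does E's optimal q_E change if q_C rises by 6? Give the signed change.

-2

Firm E's profit: π = q_E(344 − 3q_E − 2q_C) − 110q_E.
∂π/∂q_E = 234 − 6q_E − 2q_C = 0 ⇒ q_E = 39 − (1/3)q_C.
The reaction-function slope is −1/3, so a 6-unit rise in q_C moves q_E by −1/3 × 6 = −2. E's best response falls — the actions are strategic substitutes.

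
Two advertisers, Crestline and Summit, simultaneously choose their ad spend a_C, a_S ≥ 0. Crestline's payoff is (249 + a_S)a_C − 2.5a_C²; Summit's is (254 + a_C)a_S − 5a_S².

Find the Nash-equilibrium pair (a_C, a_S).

Expanding Crestline's payoff: 249a_C + a_Sa_C − 2.5a_C².
∂π/∂a_C = 249 + a_S − 5a_C = 0, so a_C = 49.8 + 0.2a_S.
Likewise for Summit: a_S = 25.4 + 0.1a_C.
Substituting the second reaction function into the first: a_C = 49.8 + 0.2(25.4 + 0.1a_C), which gives 0.98a_C = 54.88 ⇒ a_C = 56.
Then a_S = 25.4 + 0.1·56 = 31.

56, 31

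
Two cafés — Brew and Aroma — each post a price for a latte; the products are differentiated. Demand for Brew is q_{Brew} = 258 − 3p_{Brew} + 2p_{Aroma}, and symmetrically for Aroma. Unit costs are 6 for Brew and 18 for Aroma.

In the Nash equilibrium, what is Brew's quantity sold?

Brew's profit: π = (p_{Brew} − 6)(258 − 3p_{Brew} + 2p_{Aroma}).
∂π/∂p_{Brew} = 276 − 6p_{Brew} + 2p_{Aroma} = 0 ⇒ p_{Brew} = 46 + (1/3)p_{Aroma}.
Similarly p_{Aroma} = 52 + (1/3)p_{Brew}.
Substituting the second reaction function into the first: p_{Brew} = 46 + (1/3)(52 + (1/3)p_{Brew}), which gives (8/9)p_{Brew} = 190/3 ⇒ p_{Brew} = 71.25.
Then p_{Aroma} = 52 + (1/3)·71.25 = 75.75.
q_{Brew} = 258 − 3·71.25 + 2·75.75 = 195.75.

195.75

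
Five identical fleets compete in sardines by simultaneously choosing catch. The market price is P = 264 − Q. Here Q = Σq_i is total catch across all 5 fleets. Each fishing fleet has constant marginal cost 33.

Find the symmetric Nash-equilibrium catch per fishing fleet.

38.5

A representative fishing fleet's profit is π_i = q_i(264 − Q) − 33q_i, with Q = q_i + Σ_{j≠i} q_j.
First-order condition: 231 − 2q_i − Σ_{j≠i} q_j = 0.
With identical fishing fleets, set every q_j = q: then 231 − 2q − 4q = 0, i.e. q = 231/6 = 38.5.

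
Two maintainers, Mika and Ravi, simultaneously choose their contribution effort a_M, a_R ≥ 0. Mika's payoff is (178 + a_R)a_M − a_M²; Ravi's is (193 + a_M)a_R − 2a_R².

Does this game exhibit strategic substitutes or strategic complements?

strategic complements

Expanding Mika's payoff: 178a_M + a_Ra_M − a_M².
∂π/∂a_M = 178 + a_R − 2a_M = 0, so a_M = 89 + 0.5a_R.
The best-response slope da_M/da_R = 0.5 > 0: the reaction function is upward-sloping, so the choices are strategic complements.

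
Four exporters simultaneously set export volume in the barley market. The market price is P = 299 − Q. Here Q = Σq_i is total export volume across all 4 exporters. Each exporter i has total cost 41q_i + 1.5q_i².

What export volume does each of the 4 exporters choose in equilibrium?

32.25

A representative exporter's profit is π_i = q_i(299 − Q) − 41q_i − 1.5q_i², with Q = q_i + Σ_{j≠i} q_j.
First-order condition: 258 − 5q_i − Σ_{j≠i} q_j = 0.
In a symmetric equilibrium every exporter chooses the same q, so Σ_{j≠i} q_j = 3q. The condition becomes 258 − 8q = 0, giving q = 258/8 = 32.25.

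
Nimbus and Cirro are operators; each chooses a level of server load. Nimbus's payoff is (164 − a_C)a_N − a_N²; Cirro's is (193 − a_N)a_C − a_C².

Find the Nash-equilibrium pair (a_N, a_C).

Expanding Nimbus's payoff: 164a_N − a_Ca_N − a_N².
∂π/∂a_N = 164 − a_C − 2a_N = 0, so a_N = 82 − 0.5a_C.
Likewise for Cirro: a_C = 96.5 − 0.5a_N.
Plugging a_C into Nimbus's best response: a_N = 82 − 0.5(96.5 − 0.5a_N) ⇒ 0.75a_N = 33.75, so a_N = 45.
Then a_C = 96.5 − 0.5·45 = 74.

45, 74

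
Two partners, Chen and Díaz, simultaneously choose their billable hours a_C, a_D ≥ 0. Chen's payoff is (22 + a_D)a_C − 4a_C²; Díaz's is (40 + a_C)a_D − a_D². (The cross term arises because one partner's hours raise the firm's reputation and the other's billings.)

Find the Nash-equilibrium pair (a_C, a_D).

Expanding Chen's payoff: 22a_C + a_Da_C − 4a_C².
∂π/∂a_C = 22 + a_D − 8a_C = 0, so a_C = 2.75 + 0.125a_D.
Likewise for Díaz: a_D = 20 + 0.5a_C.
Plugging a_D into Chen's best response: a_C = 2.75 + 0.125(20 + 0.5a_C) ⇒ 0.9375a_C = 5.25, so a_C = 5.6.
Then a_D = 20 + 0.5·5.6 = 22.8.

5.6, 22.8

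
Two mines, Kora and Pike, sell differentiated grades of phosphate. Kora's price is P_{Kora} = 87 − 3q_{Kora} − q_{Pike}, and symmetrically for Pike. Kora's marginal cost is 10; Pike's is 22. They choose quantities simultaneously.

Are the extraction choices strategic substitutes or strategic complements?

strategic substitutes

Mine Kora's profit: π = q_{Kora}(87 − 3q_{Kora} − q_{Pike}) − 10q_{Kora}.
∂π/∂q_{Kora} = 77 − 6q_{Kora} − q_{Pike} = 0 ⇒ q_{Kora} = 77/6 − (1/6)q_{Pike}.
The best-response slope dq_{Kora}/dq_{Pike} = −1/6 < 0: the reaction function is downward-sloping, so the choices are strategic substitutes.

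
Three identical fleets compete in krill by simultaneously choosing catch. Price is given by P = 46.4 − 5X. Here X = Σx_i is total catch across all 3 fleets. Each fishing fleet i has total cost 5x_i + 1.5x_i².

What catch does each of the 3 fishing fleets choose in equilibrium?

1.8

A representative fishing fleet's profit is π_i = x_i(46.4 − 5X) − 5x_i − 1.5x_i², with X = x_i + Σ_{j≠i} x_j.
First-order condition: 41.4 − 13x_i − 5Σ_{j≠i} x_j = 0.
Imposing symmetry (x_j = x for all j) turns Σ_{j≠i} x_j into 2x, so 41.4 = 23x and x = 1.8.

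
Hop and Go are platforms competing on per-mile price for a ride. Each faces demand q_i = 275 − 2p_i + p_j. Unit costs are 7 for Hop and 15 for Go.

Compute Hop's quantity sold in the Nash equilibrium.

180.8

Hop's profit: π = (p_{Hop} − 7)(275 − 2p_{Hop} + p_{Go}).
∂π/∂p_{Hop} = 289 − 4p_{Hop} + p_{Go} = 0 ⇒ p_{Hop} = 72.25 + 0.25p_{Go}.
Similarly p_{Go} = 76.25 + 0.25p_{Hop}.
Substituting the second reaction function into the first: p_{Hop} = 72.25 + 0.25(76.25 + 0.25p_{Hop}), which gives 0.9375p_{Hop} = 91.3125 ⇒ p_{Hop} = 97.4.
Then p_{Go} = 76.25 + 0.25·97.4 = 100.6.
q_{Hop} = 275 − 2·97.4 + 100.6 = 180.8.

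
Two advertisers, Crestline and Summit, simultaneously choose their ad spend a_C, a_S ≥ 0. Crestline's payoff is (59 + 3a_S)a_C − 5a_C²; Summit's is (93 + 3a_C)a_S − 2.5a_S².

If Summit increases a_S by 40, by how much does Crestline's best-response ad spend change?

Expanding Crestline's payoff: 59a_C + 3a_Sa_C − 5a_C².
∂π/∂a_C = 59 + 3a_S − 10a_C = 0, so a_C = 5.9 + 0.3a_S.
The reaction-function slope is 0.3, so a 40-unit rise in a_S moves a_C by 0.3 × 40 = 12. Crestline's best response rises — the actions are strategic complements.

12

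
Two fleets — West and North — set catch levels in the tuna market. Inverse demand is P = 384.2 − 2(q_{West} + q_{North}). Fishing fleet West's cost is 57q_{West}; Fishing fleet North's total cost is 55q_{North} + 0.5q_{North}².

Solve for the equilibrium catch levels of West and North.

61.1, 41.4

Fishing fleet West's profit: π = q_{West}(384.2 − 2(q_{West} + q_{North})) − 57q_{West}.
∂π/∂q_{West} = 327.2 − 4q_{West} − 2q_{North} = 0, so q_{West} = 81.8 − 0.5q_{North}.
For North: ∂π/∂q_{North} = 329.2 − 5q_{North} − 2q_{West} = 0 ⇒ q_{North} = 65.84 − 0.4q_{West}.
Plugging q_{North} into West's best response: q_{West} = 81.8 − 0.5(65.84 − 0.4q_{West}) ⇒ 0.8q_{West} = 48.88, so q_{West} = 61.1.
Then q_{North} = 65.84 − 0.4·61.1 = 41.4.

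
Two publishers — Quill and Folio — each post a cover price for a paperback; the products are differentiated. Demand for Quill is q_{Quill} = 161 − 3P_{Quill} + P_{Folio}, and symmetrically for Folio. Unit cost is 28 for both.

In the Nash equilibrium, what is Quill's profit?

1323

Quill's profit: π = (P_{Quill} − 28)(161 − 3P_{Quill} + P_{Folio}).
∂π/∂P_{Quill} = 245 − 6P_{Quill} + P_{Folio} = 0 ⇒ P_{Quill} = 245/6 + (1/6)P_{Folio}.
By symmetry P_{Folio} = P_{Quill}; substituting into the reaction function, (5/6)P_{Quill} = 245/6 and P_{Quill} = 49.
q_{Quill} = 161 − 3·49 + 49 = 63.
Profit = (49 − 28)·63 = 1323.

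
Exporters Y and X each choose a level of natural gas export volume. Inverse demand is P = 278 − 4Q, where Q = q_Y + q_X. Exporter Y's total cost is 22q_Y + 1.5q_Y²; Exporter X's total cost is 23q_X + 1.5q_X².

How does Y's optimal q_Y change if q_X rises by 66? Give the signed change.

-24

Exporter Y's profit: π = q_Y(278 − 4(q_Y + q_X)) − 22q_Y − 1.5q_Y².
∂π/∂q_Y = 256 − 11q_Y − 4q_X = 0, so q_Y = 256/11 − (4/11)q_X.
The reaction-function slope is −4/11, so a 66-unit rise in q_X moves q_Y by −4/11 × 66 = −24. Y's best response falls — the actions are strategic substitutes.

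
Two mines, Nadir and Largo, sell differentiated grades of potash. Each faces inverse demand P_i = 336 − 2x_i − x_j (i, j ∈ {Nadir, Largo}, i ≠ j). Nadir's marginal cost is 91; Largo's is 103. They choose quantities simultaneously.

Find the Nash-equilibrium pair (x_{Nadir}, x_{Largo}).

49.8, 45.8

Mine Nadir's profit: π = x_{Nadir}(336 − 2x_{Nadir} − x_{Largo}) − 91x_{Nadir}.
∂π/∂x_{Nadir} = 245 − 4x_{Nadir} − x_{Largo} = 0 ⇒ x_{Nadir} = 61.25 − 0.25x_{Largo}.
Similarly x_{Largo} = 58.25 − 0.25x_{Nadir}.
Solving the two reaction functions simultaneously: (1 − (−0.25)(−0.25))x_{Nadir} = 61.25 − 0.25·58.25, so 0.9375x_{Nadir} = 46.6875 and x_{Nadir} = 49.8.
Then x_{Largo} = 58.25 − 0.25·49.8 = 45.8.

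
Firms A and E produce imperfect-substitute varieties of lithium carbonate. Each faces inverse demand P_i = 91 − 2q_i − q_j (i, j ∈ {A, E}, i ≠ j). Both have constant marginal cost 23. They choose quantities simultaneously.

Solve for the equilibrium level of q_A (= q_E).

Firm A's profit: π = q_A(91 − 2q_A − q_E) − 23q_A.
∂π/∂q_A = 68 − 4q_A − q_E = 0 ⇒ q_A = 17 − 0.25q_E.
Setting q_A = q_E in the reaction function: q_A = 17 − 0.25q_A, so q_A = 17 / 1.25 = 13.6.

13.6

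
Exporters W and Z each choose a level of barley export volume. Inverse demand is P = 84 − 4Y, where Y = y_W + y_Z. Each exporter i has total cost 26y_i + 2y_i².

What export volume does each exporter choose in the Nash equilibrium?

Exporter W's profit: π = y_W(84 − 4(y_W + y_Z)) − 26y_W − 2y_W².
∂π/∂y_W = 58 − 12y_W − 4y_Z = 0, so y_W = 29/6 − (1/3)y_Z.
By symmetry y_Z = y_W; substituting into the reaction function, (4/3)y_W = 29/6 and y_W = 3.625.

3.625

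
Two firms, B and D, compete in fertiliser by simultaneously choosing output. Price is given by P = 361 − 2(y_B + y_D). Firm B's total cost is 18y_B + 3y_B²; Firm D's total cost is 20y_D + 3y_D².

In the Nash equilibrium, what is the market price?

247

Firm B's profit: π = y_B(361 − 2(y_B + y_D)) − 18y_B − 3y_B².
∂π/∂y_B = 343 − 10y_B − 2y_D = 0, so y_B = 34.3 − 0.2y_D.
By the same steps for D: y_D = 34.1 − 0.2y_B.
Plugging y_D into B's best response: y_B = 34.3 − 0.2(34.1 − 0.2y_B) ⇒ 0.96y_B = 27.48, so y_B = 28.625.
Then y_D = 34.1 − 0.2·28.625 = 28.375.
Equilibrium price: P = 361 − 2·57 = 247.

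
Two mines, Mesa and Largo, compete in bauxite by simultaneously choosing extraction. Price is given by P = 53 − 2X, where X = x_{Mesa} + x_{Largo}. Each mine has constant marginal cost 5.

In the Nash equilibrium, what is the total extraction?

Mine Mesa's profit: π = x_{Mesa}(53 − 2(x_{Mesa} + x_{Largo})) − 5x_{Mesa}.
∂π/∂x_{Mesa} = 48 − 4x_{Mesa} − 2x_{Largo} = 0, so x_{Mesa} = 12 − 0.5x_{Largo}.
The game is symmetric, so in equilibrium x_{Largo} = x_{Mesa}: the reaction function gives 1.5x_{Mesa} = 12, hence x_{Mesa} = 8.
Total extraction: 8 + 8 = 16.

16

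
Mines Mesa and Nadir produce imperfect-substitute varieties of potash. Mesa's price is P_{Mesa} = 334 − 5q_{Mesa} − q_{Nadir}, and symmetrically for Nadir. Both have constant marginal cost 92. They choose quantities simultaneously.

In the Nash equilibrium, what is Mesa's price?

202

Mine Mesa's profit: π = q_{Mesa}(334 − 5q_{Mesa} − q_{Nadir}) − 92q_{Mesa}.
∂π/∂q_{Mesa} = 242 − 10q_{Mesa} − q_{Nadir} = 0 ⇒ q_{Mesa} = 24.2 − 0.1q_{Nadir}.
By symmetry q_{Nadir} = q_{Mesa}; substituting into the reaction function, 1.1q_{Mesa} = 24.2 and q_{Mesa} = 22.
P_{Mesa} = 334 − 5·22 − 22 = 202.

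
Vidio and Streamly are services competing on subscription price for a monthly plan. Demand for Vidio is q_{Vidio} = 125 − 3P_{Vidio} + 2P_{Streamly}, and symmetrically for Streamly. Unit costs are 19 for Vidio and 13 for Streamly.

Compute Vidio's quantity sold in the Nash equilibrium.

76.125

Vidio's profit: π = (P_{Vidio} − 19)(125 − 3P_{Vidio} + 2P_{Streamly}).
∂π/∂P_{Vidio} = 182 − 6P_{Vidio} + 2P_{Streamly} = 0 ⇒ P_{Vidio} = 91/3 + (1/3)P_{Streamly}.
Similarly P_{Streamly} = 82/3 + (1/3)P_{Vidio}.
Substituting the second reaction function into the first: P_{Vidio} = 91/3 + (1/3)(82/3 + (1/3)P_{Vidio}), which gives (8/9)P_{Vidio} = 355/9 ⇒ P_{Vidio} = 44.375.
Then P_{Streamly} = 82/3 + (1/3)·44.375 = 42.125.
q_{Vidio} = 125 − 3·44.375 + 2·42.125 = 76.125.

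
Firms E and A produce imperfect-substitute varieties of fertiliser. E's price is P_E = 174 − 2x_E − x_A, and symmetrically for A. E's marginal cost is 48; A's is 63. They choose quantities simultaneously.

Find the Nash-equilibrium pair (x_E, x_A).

26.2, 21.2

Firm E's profit: π = x_E(174 − 2x_E − x_A) − 48x_E.
∂π/∂x_E = 126 − 4x_E − x_A = 0 ⇒ x_E = 31.5 − 0.25x_A.
Similarly x_A = 27.75 − 0.25x_E.
Plugging x_A into E's best response: x_E = 31.5 − 0.25(27.75 − 0.25x_E) ⇒ 0.9375x_E = 24.5625, so x_E = 26.2.
Then x_A = 27.75 − 0.25·26.2 = 21.2.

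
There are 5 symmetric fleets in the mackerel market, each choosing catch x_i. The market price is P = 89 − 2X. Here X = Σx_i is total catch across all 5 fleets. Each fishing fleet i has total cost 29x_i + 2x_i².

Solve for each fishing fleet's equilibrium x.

3.75

A representative fishing fleet's profit is π_i = x_i(89 − 2X) − 29x_i − 2x_i², with X = x_i + Σ_{j≠i} x_j.
First-order condition: 60 − 8x_i − 2Σ_{j≠i} x_j = 0.
Imposing symmetry (x_j = x for all j) turns Σ_{j≠i} x_j into 4x, so 60 = 16x and x = 3.75.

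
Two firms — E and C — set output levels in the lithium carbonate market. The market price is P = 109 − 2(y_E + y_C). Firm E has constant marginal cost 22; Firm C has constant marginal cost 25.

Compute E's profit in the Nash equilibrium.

450

Firm E's profit: π = y_E(109 − 2(y_E + y_C)) − 22y_E.
∂π/∂y_E = 87 − 4y_E − 2y_C = 0, so y_E = 21.75 − 0.5y_C.
By the same steps for C: y_C = 21 − 0.5y_E.
Solving the two reaction functions simultaneously: (1 − (−0.5)(−0.5))y_E = 21.75 − 0.5·21, so 0.75y_E = 11.25 and y_E = 15.
Then y_C = 21 − 0.5·15 = 13.5.
Price P = 109 − 2·28.5 = 52.
E's profit: (52 − 22)·15 = 450.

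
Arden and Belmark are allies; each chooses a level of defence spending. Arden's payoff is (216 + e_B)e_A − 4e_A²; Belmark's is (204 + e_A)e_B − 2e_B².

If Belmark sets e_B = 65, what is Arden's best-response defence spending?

35.125

Expanding Arden's payoff: 216e_A + e_Be_A − 4e_A².
∂π/∂e_A = 216 + e_B − 8e_A = 0, so e_A = 27 + 0.125e_B.
At e_B = 65: e_A = 27 + 0.125·65 = 35.125.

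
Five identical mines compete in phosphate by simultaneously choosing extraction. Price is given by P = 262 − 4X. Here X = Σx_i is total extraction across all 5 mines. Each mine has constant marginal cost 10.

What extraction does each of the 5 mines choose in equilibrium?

A representative mine's profit is π_i = x_i(262 − 4X) − 10x_i, with X = x_i + Σ_{j≠i} x_j.
First-order condition: 252 − 8x_i − 4Σ_{j≠i} x_j = 0.
Imposing symmetry (x_j = x for all j) turns Σ_{j≠i} x_j into 4x, so 252 = 24x and x = 10.5.

10.5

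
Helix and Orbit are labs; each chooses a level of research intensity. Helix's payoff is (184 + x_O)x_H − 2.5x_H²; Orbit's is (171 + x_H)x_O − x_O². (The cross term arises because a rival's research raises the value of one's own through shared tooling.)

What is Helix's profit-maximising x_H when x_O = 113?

Expanding Helix's payoff: 184x_H + x_Ox_H − 2.5x_H².
∂π/∂x_H = 184 + x_O − 5x_H = 0, so x_H = 36.8 + 0.2x_O.
At x_O = 113: x_H = 36.8 + 0.2·113 = 59.4.

59.4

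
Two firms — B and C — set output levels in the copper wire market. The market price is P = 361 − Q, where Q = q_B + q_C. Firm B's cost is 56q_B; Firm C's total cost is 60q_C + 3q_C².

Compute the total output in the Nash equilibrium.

Firm B's profit: π = q_B(361 − (q_B + q_C)) − 56q_B.
∂π/∂q_B = 305 − 2q_B − q_C = 0, so q_B = 152.5 − 0.5q_C.
For C: ∂π/∂q_C = 301 − 8q_C − q_B = 0 ⇒ q_C = 37.625 − 0.125q_B.
Solving the two reaction functions simultaneously: (1 − (−0.5)(−0.125))q_B = 152.5 − 0.5·37.625, so 0.9375q_B = 133.6875 and q_B = 142.6.
Then q_C = 37.625 − 0.125·142.6 = 19.8.
Total output: 142.6 + 19.8 = 162.4.

162.4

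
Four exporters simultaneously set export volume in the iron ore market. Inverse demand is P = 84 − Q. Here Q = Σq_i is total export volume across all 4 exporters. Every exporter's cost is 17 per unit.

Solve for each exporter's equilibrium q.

13.4

A representative exporter's profit is π_i = q_i(84 − Q) − 17q_i, with Q = q_i + Σ_{j≠i} q_j.
First-order condition: 67 − 2q_i − Σ_{j≠i} q_j = 0.
With identical exporters, set every q_j = q: then 67 − 2q − 3q = 0, i.e. q = 67/5 = 13.4.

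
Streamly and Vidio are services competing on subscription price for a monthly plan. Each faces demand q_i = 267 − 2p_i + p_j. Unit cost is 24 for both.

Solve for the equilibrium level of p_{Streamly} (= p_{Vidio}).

105

Streamly's profit: π = (p_{Streamly} − 24)(267 − 2p_{Streamly} + p_{Vidio}).
∂π/∂p_{Streamly} = 315 − 4p_{Streamly} + p_{Vidio} = 0 ⇒ p_{Streamly} = 78.75 + 0.25p_{Vidio}.
The game is symmetric, so in equilibrium p_{Vidio} = p_{Streamly}: the reaction function gives 0.75p_{Streamly} = 78.75, hence p_{Streamly} = 105.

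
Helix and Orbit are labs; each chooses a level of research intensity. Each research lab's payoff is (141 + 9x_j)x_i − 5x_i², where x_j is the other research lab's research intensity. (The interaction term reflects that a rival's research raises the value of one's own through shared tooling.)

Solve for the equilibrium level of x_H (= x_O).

141

Helix's payoff is (141 + 9x_O)x_H − 5x_H².
∂π/∂x_H = 141 + 9x_O − 10x_H = 0, so x_H = 14.1 + 0.9x_O.
By symmetry x_O = x_H; substituting into the reaction function, 0.1x_H = 14.1 and x_H = 141.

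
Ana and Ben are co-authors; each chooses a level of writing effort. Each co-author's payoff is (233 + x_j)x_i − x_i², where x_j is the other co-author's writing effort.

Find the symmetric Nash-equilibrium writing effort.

Ana's payoff is (233 + x_B)x_A − x_A².
∂π/∂x_A = 233 + x_B − 2x_A = 0, so x_A = 116.5 + 0.5x_B.
By symmetry x_B = x_A; substituting into the reaction function, 0.5x_A = 116.5 and x_A = 233.

233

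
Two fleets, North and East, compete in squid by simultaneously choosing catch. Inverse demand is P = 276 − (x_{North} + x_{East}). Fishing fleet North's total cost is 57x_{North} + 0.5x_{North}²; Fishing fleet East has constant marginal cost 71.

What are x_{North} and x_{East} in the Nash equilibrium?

46.6, 79.2

Fishing fleet North's profit: π = x_{North}(276 − (x_{North} + x_{East})) − 57x_{North} − 0.5x_{North}².
∂π/∂x_{North} = 219 − 3x_{North} − x_{East} = 0, so x_{North} = 73 − (1/3)x_{East}.
For East: ∂π/∂x_{East} = 205 − 2x_{East} − x_{North} = 0 ⇒ x_{East} = 102.5 − 0.5x_{North}.
Substituting the second reaction function into the first: x_{North} = 73 − (1/3)(102.5 − 0.5x_{North}), which gives (5/6)x_{North} = 233/6 ⇒ x_{North} = 46.6.
Then x_{East} = 102.5 − 0.5·46.6 = 79.2.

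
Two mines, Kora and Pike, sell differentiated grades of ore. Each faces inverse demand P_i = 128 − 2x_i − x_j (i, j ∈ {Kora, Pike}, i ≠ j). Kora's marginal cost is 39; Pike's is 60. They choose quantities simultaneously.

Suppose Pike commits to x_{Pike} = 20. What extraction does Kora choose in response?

Mine Kora's profit: π = x_{Kora}(128 − 2x_{Kora} − x_{Pike}) − 39x_{Kora}.
∂π/∂x_{Kora} = 89 − 4x_{Kora} − x_{Pike} = 0 ⇒ x_{Kora} = 22.25 − 0.25x_{Pike}.
At x_{Pike} = 20: x_{Kora} = 22.25 − 0.25·20 = 17.25.

17.25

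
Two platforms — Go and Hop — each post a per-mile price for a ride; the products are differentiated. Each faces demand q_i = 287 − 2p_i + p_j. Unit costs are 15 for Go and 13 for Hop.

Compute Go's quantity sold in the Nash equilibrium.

Go's profit: π = (p_{Go} − 15)(287 − 2p_{Go} + p_{Hop}).
∂π/∂p_{Go} = 317 − 4p_{Go} + p_{Hop} = 0 ⇒ p_{Go} = 79.25 + 0.25p_{Hop}.
Similarly p_{Hop} = 78.25 + 0.25p_{Go}.
Plugging p_{Hop} into Go's best response: p_{Go} = 79.25 + 0.25(78.25 + 0.25p_{Go}) ⇒ 0.9375p_{Go} = 98.8125, so p_{Go} = 105.4.
Then p_{Hop} = 78.25 + 0.25·105.4 = 104.6.
q_{Go} = 287 − 2·105.4 + 104.6 = 180.8.

180.8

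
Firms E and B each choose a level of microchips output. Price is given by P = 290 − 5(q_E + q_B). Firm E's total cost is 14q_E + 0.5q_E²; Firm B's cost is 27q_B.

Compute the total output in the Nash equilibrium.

34.8

Firm E's profit: π = q_E(290 − 5(q_E + q_B)) − 14q_E − 0.5q_E².
∂π/∂q_E = 276 − 11q_E − 5q_B = 0, so q_E = 276/11 − (5/11)q_B.
For B: ∂π/∂q_B = 263 − 10q_B − 5q_E = 0 ⇒ q_B = 26.3 − 0.5q_E.
Substituting the second reaction function into the first: q_E = 276/11 − (5/11)(26.3 − 0.5q_E), which gives (17/22)q_E = 289/22 ⇒ q_E = 17.
Then q_B = 26.3 − 0.5·17 = 17.8.
Total output: 17 + 17.8 = 34.8.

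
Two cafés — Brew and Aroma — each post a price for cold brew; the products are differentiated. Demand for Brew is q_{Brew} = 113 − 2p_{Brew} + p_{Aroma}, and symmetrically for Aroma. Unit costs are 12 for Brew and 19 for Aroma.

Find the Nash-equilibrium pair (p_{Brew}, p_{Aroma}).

46.6, 49.4

Brew's profit: π = (p_{Brew} − 12)(113 − 2p_{Brew} + p_{Aroma}).
∂π/∂p_{Brew} = 137 − 4p_{Brew} + p_{Aroma} = 0 ⇒ p_{Brew} = 34.25 + 0.25p_{Aroma}.
Similarly p_{Aroma} = 37.75 + 0.25p_{Brew}.
Solving the two reaction functions simultaneously: (1 − (0.25)(0.25))p_{Brew} = 34.25 + 0.25·37.75, so 0.9375p_{Brew} = 43.6875 and p_{Brew} = 46.6.
Then p_{Aroma} = 37.75 + 0.25·46.6 = 49.4.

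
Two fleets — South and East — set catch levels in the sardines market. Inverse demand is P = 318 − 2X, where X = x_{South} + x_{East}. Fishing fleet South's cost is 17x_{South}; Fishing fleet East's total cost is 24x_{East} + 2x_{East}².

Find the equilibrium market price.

Fishing fleet South's profit: π = x_{South}(318 − 2(x_{South} + x_{East})) − 17x_{South}.
∂π/∂x_{South} = 301 − 4x_{South} − 2x_{East} = 0, so x_{South} = 75.25 − 0.5x_{East}.
For East: ∂π/∂x_{East} = 294 − 8x_{East} − 2x_{South} = 0 ⇒ x_{East} = 36.75 − 0.25x_{South}.
Plugging x_{East} into South's best response: x_{South} = 75.25 − 0.5(36.75 − 0.25x_{South}) ⇒ 0.875x_{South} = 56.875, so x_{South} = 65.
Then x_{East} = 36.75 − 0.25·65 = 20.5.
Equilibrium price: P = 318 − 2·85.5 = 147.

147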